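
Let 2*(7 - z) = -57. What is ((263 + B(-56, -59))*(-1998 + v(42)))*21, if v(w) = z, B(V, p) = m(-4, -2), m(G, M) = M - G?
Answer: -21842625/2 ≈ -1.0921e+7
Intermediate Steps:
z = 71/2 (z = 7 - ½*(-57) = 7 + 57/2 = 71/2 ≈ 35.500)
B(V, p) = 2 (B(V, p) = -2 - 1*(-4) = -2 + 4 = 2)
v(w) = 71/2
((263 + B(-56, -59))*(-1998 + v(42)))*21 = ((263 + 2)*(-1998 + 71/2))*21 = (265*(-3925/2))*21 = -1040125/2*21 = -21842625/2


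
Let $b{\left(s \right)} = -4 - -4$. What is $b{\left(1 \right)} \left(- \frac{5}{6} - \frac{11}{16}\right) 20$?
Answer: $0$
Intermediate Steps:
$b{\left(s \right)} = 0$ ($b{\left(s \right)} = -4 + 4 = 0$)
$b{\left(1 \right)} \left(- \frac{5}{6} - \frac{11}{16}\right) 20 = 0 \left(- \frac{5}{6} - \frac{11}{16}\right) 20 = 0 \left(- \frac{73}{48}\right) 20 = 0 \cdot 20 = 0$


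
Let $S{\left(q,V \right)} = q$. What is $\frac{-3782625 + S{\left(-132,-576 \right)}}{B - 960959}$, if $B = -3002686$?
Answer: $\frac{1260919}{1321215} \approx 0.95436$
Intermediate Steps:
$\frac{-3782625 + S{\left(-132,-576 \right)}}{B - 960959} = \frac{-3782625 - 132}{-3002686 - 960959} = - \frac{3782757}{-3963645} = \left(-3782757\right) \left(- \frac{1}{3963645}\right) = \frac{1260919}{1321215}$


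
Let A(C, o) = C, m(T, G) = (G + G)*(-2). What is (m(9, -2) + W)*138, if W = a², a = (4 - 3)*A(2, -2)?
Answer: 1656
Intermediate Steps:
m(T, G) = -4*G (m(T, G) = (2*G)*(-2) = -4*G)
a = 2 (a = (4 - 3)*2 = 1*2 = 2)
W = 4 (W = 2² = 4)
(m(9, -2) + W)*138 = (-4*(-2) + 4)*138 = (8 + 4)*138 = 12*138 = 1656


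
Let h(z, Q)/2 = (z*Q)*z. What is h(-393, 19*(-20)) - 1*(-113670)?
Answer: -117267570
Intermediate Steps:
h(z, Q) = 2*Q*z² (h(z, Q) = 2*((z*Q)*z) = 2*((Q*z)*z) = 2*(Q*z²) = 2*Q*z²)
h(-393, 19*(-20)) - 1*(-113670) = 2*(19*(-20))*(-393)² - 1*(-113670) = 2*(-380)*154449 + 113670 = -117381240 + 113670 = -117267570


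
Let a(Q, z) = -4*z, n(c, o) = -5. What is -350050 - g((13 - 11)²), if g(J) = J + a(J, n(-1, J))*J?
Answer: -350134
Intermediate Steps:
g(J) = 21*J (g(J) = J + (-4*(-5))*J = J + 20*J = 21*J)
-350050 - g((13 - 11)²) = -350050 - 21*(13 - 11)² = -350050 - 21*2² = -350050 - 21*4 = -350050 - 1*84 = -350050 - 84 = -350134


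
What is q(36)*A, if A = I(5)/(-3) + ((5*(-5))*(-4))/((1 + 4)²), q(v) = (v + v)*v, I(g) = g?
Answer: 6048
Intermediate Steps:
q(v) = 2*v² (q(v) = (2*v)*v = 2*v²)
A = 7/3 (A = 5/(-3) + ((5*(-5))*(-4))/((1 + 4)²) = 5*(-⅓) + (-25*(-4))/(5²) = -5/3 + 100/25 = -5/3 + 100*(1/25) = -5/3 + 4 = 7/3 ≈ 2.3333)
q(36)*A = (2*36²)*(7/3) = (2*1296)*(7/3) = 2592*(7/3) = 6048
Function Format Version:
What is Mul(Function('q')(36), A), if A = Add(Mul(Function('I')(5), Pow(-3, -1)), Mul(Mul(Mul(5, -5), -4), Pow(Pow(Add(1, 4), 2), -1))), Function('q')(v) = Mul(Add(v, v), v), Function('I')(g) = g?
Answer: 6048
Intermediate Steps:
Function('q')(v) = Mul(2, Pow(v, 2)) (Function('q')(v) = Mul(Mul(2, v), v) = Mul(2, Pow(v, 2)))
A = Rational(7, 3) (A = Add(Mul(5, Pow(-3, -1)), Mul(Mul(Mul(5, -5), -4), Pow(Pow(Add(1, 4), 2), -1))) = Add(Mul(5, Rational(-1, 3)), Mul(Mul(-25, -4), Pow(Pow(5, 2), -1))) = Add(Rational(-5, 3), Mul(100, Pow(25, -1))) = Add(Rational(-5, 3), Mul(100, Rational(1, 25))) = Add(Rational(-5, 3), 4) = Rational(7, 3) ≈ 2.3333)
Mul(Function('q')(36), A) = Mul(Mul(2, Pow(36, 2)), Rational(7, 3)) = Mul(Mul(2, 1296), Rational(7, 3)) = Mul(2592, Rational(7, 3)) = 6048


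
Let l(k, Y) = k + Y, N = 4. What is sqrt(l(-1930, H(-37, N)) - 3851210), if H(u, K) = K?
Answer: 4*I*sqrt(240821) ≈ 1962.9*I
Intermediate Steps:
l(k, Y) = Y + k
sqrt(l(-1930, H(-37, N)) - 3851210) = sqrt((4 - 1930) - 3851210) = sqrt(-1926 - 3851210) = sqrt(-3853136) = 4*I*sqrt(240821)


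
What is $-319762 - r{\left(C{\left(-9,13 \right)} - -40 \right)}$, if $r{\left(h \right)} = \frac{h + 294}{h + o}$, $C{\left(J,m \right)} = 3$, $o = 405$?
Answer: $- \frac{143253713}{448} \approx -3.1976 \cdot 10^{5}$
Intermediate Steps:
$r{\left(h \right)} = \frac{294 + h}{405 + h}$ ($r{\left(h \right)} = \frac{h + 294}{h + 405} = \frac{294 + h}{405 + h}$)
$-319762 - r{\left(C{\left(-9,13 \right)} - -40 \right)} = -319762 - \frac{294 + \left(3 - -40\right)}{405 + \left(3 - -40\right)} = -319762 - \frac{294 + \left(3 + 40\right)}{405 + \left(3 + 40\right)} = -319762 - \frac{294 + 43}{405 + 43} = -319762 - \frac{1}{448} \cdot 337 = -319762 - \frac{337}{448} = - \frac{143253713}{448}$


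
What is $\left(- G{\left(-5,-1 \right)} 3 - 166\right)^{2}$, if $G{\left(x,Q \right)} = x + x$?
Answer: $18496$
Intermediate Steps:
$G{\left(x,Q \right)} = 2 x$
$\left(- G{\left(-5,-1 \right)} 3 - 166\right)^{2} = \left(- 2 \left(-5\right) 3 - 166\right)^{2} = \left(\left(-1\right) \left(-10\right) 3 - 166\right)^{2} = \left(10 \cdot 3 - 166\right)^{2} = \left(30 - 166\right)^{2} = \left(-136\right)^{2} = 18496$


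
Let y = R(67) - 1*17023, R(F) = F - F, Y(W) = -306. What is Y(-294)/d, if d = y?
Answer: 306/17023 ≈ 0.017976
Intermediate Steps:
R(F) = 0
y = -17023 (y = 0 - 1*17023 = 0 - 17023 = -17023)
d = -17023
Y(-294)/d = -306/(-17023) = -306*(-1/17023) = 306/17023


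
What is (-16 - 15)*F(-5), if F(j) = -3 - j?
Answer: -62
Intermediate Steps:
(-16 - 15)*F(-5) = (-16 - 15)*(-3 - 1*(-5)) = -31*(-3 + 5) = -31*2 = -62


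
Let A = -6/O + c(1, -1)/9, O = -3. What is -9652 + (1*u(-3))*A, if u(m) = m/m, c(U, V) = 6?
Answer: -28948/3 ≈ -9649.3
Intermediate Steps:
A = 8/3 (A = -6/(-3) + 6/9 = -6*(-⅓) + 6*(⅑) = 2 + ⅔ = 8/3 ≈ 2.6667)
u(m) = 1
-9652 + (1*u(-3))*A = -9652 + (1*1)*(8/3) = -9652 + 1*(8/3) = -9652 + 8/3 = -28948/3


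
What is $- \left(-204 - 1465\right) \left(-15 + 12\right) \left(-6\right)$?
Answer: $30042$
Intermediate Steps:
$- \left(-204 - 1465\right) \left(-15 + 12\right) \left(-6\right) = - \left(-1669\right) \left(\left(-3\right) \left(-6\right)\right) = - \left(-1669\right) 18 = \left(-1\right) \left(-30042\right) = 30042$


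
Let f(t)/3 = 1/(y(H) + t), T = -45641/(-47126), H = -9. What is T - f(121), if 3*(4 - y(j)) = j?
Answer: 2850335/3016064 ≈ 0.94505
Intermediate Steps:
y(j) = 4 - j/3
T = 45641/47126 (T = -45641*(-1/47126) = 45641/47126 ≈ 0.96849)
f(t) = 3/(7 + t) (f(t) = 3/((4 - ⅓*(-9)) + t) = 3/((4 + 3) + t) = 3/(7 + t))
T - f(121) = 45641/47126 - 3/(7 + 121) = 45641/47126 - 3/128 = 2850335/3016064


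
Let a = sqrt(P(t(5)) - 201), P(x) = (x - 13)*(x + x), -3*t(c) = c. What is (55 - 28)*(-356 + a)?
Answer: -9612 + 333*I ≈ -9612.0 + 333.0*I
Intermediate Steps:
t(c) = -c/3
P(x) = 2*x*(-13 + x) (P(x) = (-13 + x)*(2*x) = 2*x*(-13 + x))
a = 37*I/3 (a = sqrt(2*(-1/3*5)*(-13 - 1/3*5) - 201) = sqrt(2*(-5/3)*(-13 - 5/3) - 201) = sqrt(2*(-5/3)*(-44/3) - 201) = sqrt(440/9 - 201) = sqrt(-1369/9) = 37*I/3 ≈ 12.333*I)
(55 - 28)*(-356 + a) = (55 - 28)*(-356 + 37*I/3) = 27*(-356 + 37*I/3) = -9612 + 333*I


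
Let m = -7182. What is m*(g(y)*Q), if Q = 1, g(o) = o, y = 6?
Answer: -43092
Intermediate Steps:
m*(g(y)*Q) = -43092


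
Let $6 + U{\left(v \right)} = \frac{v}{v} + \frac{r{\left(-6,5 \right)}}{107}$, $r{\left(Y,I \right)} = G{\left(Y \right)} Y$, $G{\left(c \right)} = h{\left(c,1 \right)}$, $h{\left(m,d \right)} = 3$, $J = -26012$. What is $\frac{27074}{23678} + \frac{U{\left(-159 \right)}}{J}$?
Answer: $\frac{5383408925}{4707328468} \approx 1.1436$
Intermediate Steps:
$G{\left(c \right)} = 3$
$r{\left(Y,I \right)} = 3 Y$
$U{\left(v \right)} = - \frac{553}{107}$ ($U{\left(v \right)} = -6 + \left(\frac{v}{v} + \frac{3 \left(-6\right)}{107}\right) = -6 + \left(1 - \frac{18}{107}\right) = -6 + \frac{89}{107} = - \frac{553}{107}$)
$\frac{27074}{23678} + \frac{U{\left(-159 \right)}}{J} = \frac{27074}{23678} - \frac{553}{107 \left(-26012\right)} = 27074 \cdot \frac{1}{23678} - - \frac{79}{397612} = \frac{13537}{11839} + \frac{79}{397612} = \frac{5383408925}{4707328468}$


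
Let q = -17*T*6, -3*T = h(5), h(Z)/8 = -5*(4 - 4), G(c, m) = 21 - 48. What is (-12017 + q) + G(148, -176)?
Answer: -12044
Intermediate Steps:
G(c, m) = -27
h(Z) = 0 (h(Z) = 8*(-5*(4 - 4)) = 8*(-5*0) = 8*0 = 0)
T = 0 (T = -⅓*0 = 0)
q = 0 (q = -17*0*6 = 0*6 = 0)
(-12017 + q) + G(148, -176) = (-12017 + 0) - 27 = -12017 - 27 = -12044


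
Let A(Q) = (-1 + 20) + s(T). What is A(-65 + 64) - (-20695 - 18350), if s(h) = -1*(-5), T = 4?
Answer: 39069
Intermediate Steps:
s(h) = 5
A(Q) = 24 (A(Q) = (-1 + 20) + 5 = 19 + 5 = 24)
A(-65 + 64) - (-20695 - 18350) = 24 - (-20695 - 18350) = 24 - 1*(-39045) = 24 + 39045 = 39069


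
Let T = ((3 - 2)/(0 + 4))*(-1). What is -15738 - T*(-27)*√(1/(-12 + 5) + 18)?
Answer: -15738 - 135*√35/28 ≈ -15767.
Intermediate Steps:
T = -¼ (T = (1/4)*(-1) = (1*(¼))*(-1) = (¼)*(-1) = -¼ ≈ -0.25000)
-15738 - T*(-27)*√(1/(-12 + 5) + 18) = -15738 - (-¼*(-27))*√(1/(-12 + 5) + 18) = -15738 - 27*√(1/(-7) + 18)/4 = -15738 - 27*√(-⅐ + 18)/4 = -15738 - 27*√(125/7)/4 = -15738 - 27*5*√35/7/4 = -15738 - 135*√35/28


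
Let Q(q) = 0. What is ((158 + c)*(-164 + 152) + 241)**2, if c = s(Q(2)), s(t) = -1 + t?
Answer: 2699449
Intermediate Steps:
c = -1 (c = -1 + 0 = -1)
((158 + c)*(-164 + 152) + 241)**2 = ((158 - 1)*(-164 + 152) + 241)**2 = (157*(-12) + 241)**2 = (-1884 + 241)**2 = (-1643)**2 = 2699449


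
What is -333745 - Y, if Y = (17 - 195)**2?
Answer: -365429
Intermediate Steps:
Y = 31684 (Y = (-178)**2 = 31684)
-333745 - Y = -333745 - 1*31684 = -333745 - 31684 = -365429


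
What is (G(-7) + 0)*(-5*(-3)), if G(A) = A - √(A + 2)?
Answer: -105 - 15*I*√5 ≈ -105.0 - 33.541*I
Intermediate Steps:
G(A) = A - √(2 + A)
(G(-7) + 0)*(-5*(-3)) = ((-7 - √(2 - 7)) + 0)*(-5*(-3)) = ((-7 - √(-5)) + 0)*15 = ((-7 - I*√5) + 0)*15 = (-7 - I*√5)*15 = -105 - 15*I*√5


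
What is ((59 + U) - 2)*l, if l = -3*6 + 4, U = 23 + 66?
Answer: -2044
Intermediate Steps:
U = 89
l = -14 (l = -18 + 4 = -14)
((59 + U) - 2)*l = ((59 + 89) - 2)*(-14) = (148 - 2)*(-14) = 146*(-14) = -2044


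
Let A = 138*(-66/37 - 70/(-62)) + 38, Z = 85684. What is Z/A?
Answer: -24569887/15013 ≈ -1636.6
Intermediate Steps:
A = -60052/1147 (A = 138*(-66*1/37 - 70*(-1/62)) + 38 = 138*(-66/37 + 35/31) + 38 = 138*(-751/1147) + 38 = -103638/1147 + 38 = -60052/1147 ≈ -52.356)
Z/A = 85684/(-60052/1147) = 85684*(-1147/60052) = -24569887/15013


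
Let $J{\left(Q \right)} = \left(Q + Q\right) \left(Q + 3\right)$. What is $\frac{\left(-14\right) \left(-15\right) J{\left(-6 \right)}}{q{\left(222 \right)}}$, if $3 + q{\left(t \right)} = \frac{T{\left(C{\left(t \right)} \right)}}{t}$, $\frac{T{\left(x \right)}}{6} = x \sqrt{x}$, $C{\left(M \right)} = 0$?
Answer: $-2520$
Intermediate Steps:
$J{\left(Q \right)} = 2 Q \left(3 + Q\right)$
$T{\left(x \right)} = 6 x^{\frac{3}{2}}$ ($T{\left(x \right)} = 6 x \sqrt{x} = 6 x^{\frac{3}{2}}$)
$q{\left(t \right)} = -3$ ($q{\left(t \right)} = -3 + \frac{6 \cdot 0^{\frac{3}{2}}}{t} = -3 + \frac{6 \cdot 0}{t} = -3 + \frac{0}{t} = -3 + 0 = -3$)
$\frac{\left(-14\right) \left(-15\right) J{\left(-6 \right)}}{q{\left(222 \right)}} = \frac{\left(-14\right) \left(-15\right) 2 \left(-6\right) \left(3 - 6\right)}{-3} = 210 \cdot 2 \left(-6\right) \left(-3\right) \left(- \frac{1}{3}\right) = 210 \cdot 36 \left(- \frac{1}{3}\right) = 7560 \left(- \frac{1}{3}\right) = -2520$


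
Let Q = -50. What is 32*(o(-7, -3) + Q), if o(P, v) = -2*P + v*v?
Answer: -864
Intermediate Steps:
o(P, v) = v² - 2*P (o(P, v) = -2*P + v² = v² - 2*P)
32*(o(-7, -3) + Q) = 32*(((-3)² - 2*(-7)) - 50) = 32*((9 + 14) - 50) = 32*(23 - 50) = 32*(-27) = -864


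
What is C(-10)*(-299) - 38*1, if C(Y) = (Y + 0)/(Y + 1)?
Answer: -3332/9 ≈ -370.22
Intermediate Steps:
C(Y) = Y/(1 + Y)
C(-10)*(-299) - 38*1 = -10/(1 - 10)*(-299) - 38*1 = -10/(-9)*(-299) - 38 = -10*(-⅑)*(-299) - 38 = (10/9)*(-299) - 38 = -2990/9 - 38 = -3332/9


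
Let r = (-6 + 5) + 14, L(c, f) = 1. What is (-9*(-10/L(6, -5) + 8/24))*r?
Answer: 1131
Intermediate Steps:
r = 13 (r = -1 + 14 = 13)
(-9*(-10/L(6, -5) + 8/24))*r = -9*(-10/1 + 8/24)*13 = -9*(-10*1 + 8*(1/24))*13 = -9*(-10 + ⅓)*13 = -9*(-29/3)*13 = 87*13 = 1131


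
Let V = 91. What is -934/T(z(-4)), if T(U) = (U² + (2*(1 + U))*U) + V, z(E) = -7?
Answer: -467/112 ≈ -4.1696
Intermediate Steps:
T(U) = 91 + U² + U*(2 + 2*U) (T(U) = (U² + (2*(1 + U))*U) + 91 = (U² + (2 + 2*U)*U) + 91 = (U² + U*(2 + 2*U)) + 91 = 91 + U² + U*(2 + 2*U))
-934/T(z(-4)) = -934/(91 + 2*(-7) + 3*(-7)²) = -934/(91 - 14 + 3*49) = -934/(91 - 14 + 147) = -934/224 = -934*1/224 = -467/112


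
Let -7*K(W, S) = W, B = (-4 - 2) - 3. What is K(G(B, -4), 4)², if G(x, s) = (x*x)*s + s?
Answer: 107584/49 ≈ 2195.6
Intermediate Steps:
B = -9 (B = -6 - 3 = -9)
G(x, s) = s + s*x² (G(x, s) = x²*s + s = s*x² + s = s + s*x²)
K(W, S) = -W/7
K(G(B, -4), 4)² = (-(-4)*(1 + (-9)²)/7)² = (-(-4)*(1 + 81)/7)² = (-(-4)*82/7)² = (-⅐*(-328))² = (328/7)² = 107584/49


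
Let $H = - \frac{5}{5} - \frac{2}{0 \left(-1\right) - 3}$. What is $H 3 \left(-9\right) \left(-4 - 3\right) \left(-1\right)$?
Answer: $63$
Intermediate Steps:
$H = - \frac{1}{3}$ ($H = \left(-5\right) \frac{1}{5} - \frac{2}{0 - 3} = -1 - \frac{2}{-3} = -1 - - \frac{2}{3} = -1 + \frac{2}{3} = - \frac{1}{3} \approx -0.33333$)
$H 3 \left(-9\right) \left(-4 - 3\right) \left(-1\right) = \left(- \frac{1}{3}\right) 3 \left(-9\right) \left(-4 - 3\right) \left(-1\right) = \left(-1\right) \left(-9\right) \left(\left(-7\right) \left(-1\right)\right) = 9 \cdot 7 = 63$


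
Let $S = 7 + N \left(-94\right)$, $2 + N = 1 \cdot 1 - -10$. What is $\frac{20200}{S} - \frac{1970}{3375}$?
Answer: $- \frac{13965566}{566325} \approx -24.66$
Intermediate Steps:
$N = 9$ ($N = -2 + \left(1 \cdot 1 - -10\right) = -2 + \left(1 + 10\right) = -2 + 11 = 9$)
$S = -839$ ($S = 7 + 9 \left(-94\right) = 7 - 846 = -839$)
$\frac{20200}{S} - \frac{1970}{3375} = \frac{20200}{-839} - \frac{1970}{3375} = 20200 \left(- \frac{1}{839}\right) - \frac{394}{675} = - \frac{20200}{839} - \frac{394}{675} = - \frac{13965566}{566325}$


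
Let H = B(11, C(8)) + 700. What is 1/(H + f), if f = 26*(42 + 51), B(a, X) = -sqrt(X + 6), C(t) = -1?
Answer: 3118/9721919 + sqrt(5)/9721919 ≈ 0.00032095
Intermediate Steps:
B(a, X) = -sqrt(6 + X)
f = 2418 (f = 26*93 = 2418)
H = 700 - sqrt(5) (H = -sqrt(6 - 1) + 700 = -sqrt(5) + 700 = 700 - sqrt(5) ≈ 697.76)
1/(H + f) = 1/((700 - sqrt(5)) + 2418) = 1/(3118 - sqrt(5))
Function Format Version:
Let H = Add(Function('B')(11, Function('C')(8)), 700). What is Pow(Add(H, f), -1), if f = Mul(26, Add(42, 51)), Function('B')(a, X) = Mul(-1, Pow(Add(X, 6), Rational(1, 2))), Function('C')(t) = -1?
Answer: Add(Rational(3118, 9721919), Mul(Rational(1, 9721919), Pow(5, Rational(1, 2)))) ≈ 0.00032095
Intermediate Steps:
Function('B')(a, X) = Mul(-1, Pow(Add(6, X), Rational(1, 2)))
f = 2418 (f = Mul(26, 93) = 2418)
H = Add(700, Mul(-1, Pow(5, Rational(1, 2)))) (H = Add(Mul(-1, Pow(Add(6, -1), Rational(1, 2))), 700) = Add(Mul(-1, Pow(5, Rational(1, 2))), 700) = Add(700, Mul(-1, Pow(5, Rational(1, 2)))) ≈ 697.76)
Pow(Add(H, f), -1) = Pow(Add(Add(700, Mul(-1, Pow(5, Rational(1, 2)))), 2418), -1) = Pow(Add(3118, Mul(-1, Pow(5, Rational(1, 2)))), -1)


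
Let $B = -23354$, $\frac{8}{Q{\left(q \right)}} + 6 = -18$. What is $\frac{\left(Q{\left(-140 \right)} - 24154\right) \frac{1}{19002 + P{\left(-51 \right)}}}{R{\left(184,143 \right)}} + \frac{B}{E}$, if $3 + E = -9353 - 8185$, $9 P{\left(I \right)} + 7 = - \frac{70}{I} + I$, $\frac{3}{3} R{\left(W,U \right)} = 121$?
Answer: $\frac{24444057178121}{18505801132830} \approx 1.3209$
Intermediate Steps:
$Q{\left(q \right)} = - \frac{1}{3}$ ($Q{\left(q \right)} = \frac{8}{-6 - 18} = \frac{8}{-24} = 8 \left(- \frac{1}{24}\right) = - \frac{1}{3}$)
$R{\left(W,U \right)} = 121$
$P{\left(I \right)} = - \frac{7}{9} - \frac{70}{9 I} + \frac{I}{9}$ ($P{\left(I \right)} = - \frac{7}{9} + \frac{- \frac{70}{I} + I}{9} = - \frac{7}{9} + \frac{I - \frac{70}{I}}{9} = - \frac{7}{9} + \left(- \frac{70}{9 I} + \frac{I}{9}\right) = - \frac{7}{9} - \frac{70}{9 I} + \frac{I}{9}$)
$E = -17541$ ($E = -3 - 17538 = -17541$)
$\frac{\left(Q{\left(-140 \right)} - 24154\right) \frac{1}{19002 + P{\left(-51 \right)}}}{R{\left(184,143 \right)}} + \frac{B}{E} = \frac{\left(- \frac{1}{3} - 24154\right) \frac{1}{19002 + \frac{-70 - 51 \left(-7 - 51\right)}{9 \left(-51\right)}}}{121} - \frac{23354}{-17541} = - \frac{72463}{3 \left(19002 + \frac{1}{9} \left(- \frac{1}{51}\right) \left(-70 - -2958\right)\right)} \frac{1}{121} - - \frac{23354}{17541} = - \frac{72463}{3 \left(19002 + \frac{1}{9} \left(- \frac{1}{51}\right) \left(-70 + 2958\right)\right)} \frac{1}{121} + \frac{23354}{17541} = - \frac{72463}{3 \left(19002 + \frac{1}{9} \left(- \frac{1}{51}\right) 2888\right)} \frac{1}{121} + \frac{23354}{17541} = - \frac{72463}{3 \left(19002 - \frac{2888}{459}\right)} \frac{1}{121} + \frac{23354}{17541} = - \frac{72463}{3 \cdot \frac{8719030}{459}} \cdot \frac{1}{121} + \frac{23354}{17541} = \left(- \frac{72463}{3}\right) \frac{459}{8719030} \cdot \frac{1}{121} + \frac{23354}{17541} = \left(- \frac{11086839}{8719030}\right) \frac{1}{121} + \frac{23354}{17541} = - \frac{11086839}{1055002630} + \frac{23354}{17541} = \frac{24444057178121}{18505801132830}$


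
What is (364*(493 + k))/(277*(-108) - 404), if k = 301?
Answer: -36127/3790 ≈ -9.5322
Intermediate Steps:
(364*(493 + k))/(277*(-108) - 404) = (364*(493 + 301))/(277*(-108) - 404) = (364*794)/(-29916 - 404) = 289016/(-30320) = 289016*(-1/30320) = -36127/3790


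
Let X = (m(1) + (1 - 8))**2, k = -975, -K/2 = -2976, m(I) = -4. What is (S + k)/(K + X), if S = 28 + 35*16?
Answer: -387/6073 ≈ -0.063725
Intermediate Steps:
K = 5952 (K = -2*(-2976) = 5952)
X = 121 (X = (-4 + (1 - 8))**2 = (-4 - 7)**2 = (-11)**2 = 121)
S = 588 (S = 28 + 560 = 588)
(S + k)/(K + X) = (588 - 975)/(5952 + 121) = -387/6073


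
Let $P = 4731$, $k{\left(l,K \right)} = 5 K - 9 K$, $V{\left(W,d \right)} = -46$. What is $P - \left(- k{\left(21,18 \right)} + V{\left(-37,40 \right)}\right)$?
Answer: $4705$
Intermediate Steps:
$k{\left(l,K \right)} = - 4 K$
$P - \left(- k{\left(21,18 \right)} + V{\left(-37,40 \right)}\right) = 4731 - 26 = 4705$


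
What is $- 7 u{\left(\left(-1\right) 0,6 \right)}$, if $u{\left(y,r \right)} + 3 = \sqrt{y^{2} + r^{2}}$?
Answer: $-21$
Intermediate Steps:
$u{\left(y,r \right)} = -3 + \sqrt{r^{2} + y^{2}}$ ($u{\left(y,r \right)} = -3 + \sqrt{y^{2} + r^{2}} = -3 + \sqrt{r^{2} + y^{2}}$)
$- 7 u{\left(\left(-1\right) 0,6 \right)} = - 7 \left(-3 + \sqrt{6^{2} + \left(\left(-1\right) 0\right)^{2}}\right) = - 7 \left(-3 + \sqrt{36 + 0^{2}}\right) = - 7 \left(-3 + \sqrt{36 + 0}\right) = - 7 \left(-3 + \sqrt{36}\right) = - 7 \left(-3 + 6\right) = \left(-7\right) 3 = -21$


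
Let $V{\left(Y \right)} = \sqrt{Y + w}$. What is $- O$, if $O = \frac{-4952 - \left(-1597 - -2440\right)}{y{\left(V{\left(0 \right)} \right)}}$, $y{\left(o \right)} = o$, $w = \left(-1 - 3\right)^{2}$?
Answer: $\frac{5795}{4} \approx 1448.8$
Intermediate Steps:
$w = 16$ ($w = \left(-4\right)^{2} = 16$)
$V{\left(Y \right)} = \sqrt{16 + Y}$ ($V{\left(Y \right)} = \sqrt{Y + 16} = \sqrt{16 + Y}$)
$O = - \frac{5795}{4}$ ($O = \frac{-4952 - \left(-1597 - -2440\right)}{\sqrt{16 + 0}} = \frac{-4952 - \left(-1597 + 2440\right)}{\sqrt{16}} = \frac{-4952 - 843}{4} = \left(-4952 - 843\right) \frac{1}{4} = \left(-5795\right) \frac{1}{4} = - \frac{5795}{4} \approx -1448.8$)
$- O = \left(-1\right) \left(- \frac{5795}{4}\right) = \frac{5795}{4}$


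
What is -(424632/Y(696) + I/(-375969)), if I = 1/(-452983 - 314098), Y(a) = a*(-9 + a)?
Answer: -566959753682200/638418536854483 ≈ -0.88807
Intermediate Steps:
I = -1/767081 (I = 1/(-767081) = -1/767081 ≈ -1.3036e-6)
-(424632/Y(696) + I/(-375969)) = -(424632/((696*(-9 + 696))) - 1/767081/(-375969)) = -(424632/((696*687)) - 1/767081*(-1/375969)) = -(424632/478152 + 1/288398676489) = -(424632*(1/478152) + 1/288398676489) = -(17693/19923 + 1/288398676489) = -1*566959753682200/638418536854483 = -566959753682200/638418536854483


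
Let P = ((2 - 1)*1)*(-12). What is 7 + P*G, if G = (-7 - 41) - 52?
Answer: 1207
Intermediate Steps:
P = -12 (P = (1*1)*(-12) = 1*(-12) = -12)
G = -100 (G = -48 - 52 = -100)
7 + P*G = 7 - 12*(-100) = 7 + 1200 = 1207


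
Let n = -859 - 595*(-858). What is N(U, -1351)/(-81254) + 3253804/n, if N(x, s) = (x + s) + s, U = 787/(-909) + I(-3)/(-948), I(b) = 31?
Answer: 76338575871645527/11895113664092376 ≈ 6.4176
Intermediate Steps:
U = -258085/287244 (U = 787/(-909) + 31/(-948) = 787*(-1/909) + 31*(-1/948) = -787/909 - 31/948 = -258085/287244 ≈ -0.89849)
n = 509651 (n = -859 + 510510 = 509651)
N(x, s) = x + 2*s (N(x, s) = (s + x) + s = x + 2*s)
N(U, -1351)/(-81254) + 3253804/n = (-258085/287244 + 2*(-1351))/(-81254) + 3253804/509651 = (-258085/287244 - 2702)*(-1/81254) + 3253804*(1/509651) = -776391373/287244*(-1/81254) + 3253804/509651 = 776391373/23339723976 + 3253804/509651 = 76338575871645527/11895113664092376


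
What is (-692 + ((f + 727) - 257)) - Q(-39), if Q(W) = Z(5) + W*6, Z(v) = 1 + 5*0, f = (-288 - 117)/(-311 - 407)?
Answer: 8303/718 ≈ 11.564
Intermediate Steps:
f = 405/718 (f = -405/(-718) = -405*(-1/718) = 405/718 ≈ 0.56407)
Z(v) = 1 (Z(v) = 1 + 0 = 1)
Q(W) = 1 + 6*W (Q(W) = 1 + W*6 = 1 + 6*W)
(-692 + ((f + 727) - 257)) - Q(-39) = (-692 + ((405/718 + 727) - 257)) - (1 + 6*(-39)) = (-692 + (522391/718 - 257)) - (1 - 234) = (-692 + 337865/718) - 1*(-233) = -158991/718 + 233 = 8303/718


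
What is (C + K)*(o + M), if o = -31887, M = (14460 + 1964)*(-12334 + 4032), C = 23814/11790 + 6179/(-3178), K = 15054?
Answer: -854756665718200783/416318 ≈ -2.0531e+12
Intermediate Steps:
C = 157249/2081590 (C = 23814*(1/11790) + 6179*(-1/3178) = 1323/655 - 6179/3178 = 157249/2081590 ≈ 0.075543)
M = -136352048 (M = 16424*(-8302) = -136352048)
(C + K)*(o + M) = (157249/2081590 + 15054)*(-31887 - 136352048) = (31336413109/2081590)*(-136383935) = -854756665718200783/416318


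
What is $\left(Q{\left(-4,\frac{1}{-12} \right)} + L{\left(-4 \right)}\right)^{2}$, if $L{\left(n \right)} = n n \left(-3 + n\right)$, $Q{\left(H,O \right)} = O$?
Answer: $\frac{1809025}{144} \approx 12563.0$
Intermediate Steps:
$L{\left(n \right)} = n^{2} \left(-3 + n\right)$
$\left(Q{\left(-4,\frac{1}{-12} \right)} + L{\left(-4 \right)}\right)^{2} = \left(\frac{1}{-12} + \left(-4\right)^{2} \left(-3 - 4\right)\right)^{2} = \left(- \frac{1}{12} + 16 \left(-7\right)\right)^{2} = \left(- \frac{1}{12} - 112\right)^{2} = \left(- \frac{1345}{12}\right)^{2} = \frac{1809025}{144}$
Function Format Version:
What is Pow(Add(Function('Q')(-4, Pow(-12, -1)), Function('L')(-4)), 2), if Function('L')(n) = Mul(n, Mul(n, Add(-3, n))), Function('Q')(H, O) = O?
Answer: Rational(1809025, 144) ≈ 12563.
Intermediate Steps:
Function('L')(n) = Mul(Pow(n, 2), Add(-3, n))
Pow(Add(Function('Q')(-4, Pow(-12, -1)), Function('L')(-4)), 2) = Pow(Add(Pow(-12, -1), Mul(Pow(-4, 2), Add(-3, -4))), 2) = Pow(Add(Rational(-1, 12), Mul(16, -7)), 2) = Pow(Add(Rational(-1, 12), -112), 2) = Pow(Rational(-1345, 12), 2) = Rational(1809025, 144)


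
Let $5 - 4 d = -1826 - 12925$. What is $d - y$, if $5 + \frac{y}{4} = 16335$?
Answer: $-61631$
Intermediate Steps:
$d = 3689$ ($d = \frac{5}{4} - \frac{-1826 - 12925}{4} = \frac{5}{4} - - \frac{14751}{4} = \frac{5}{4} + \frac{14751}{4} = 3689$)
$y = 65320$ ($y = -20 + 4 \cdot 16335 = -20 + 65340 = 65320$)
$d - y = 3689 - 65320 = -61631$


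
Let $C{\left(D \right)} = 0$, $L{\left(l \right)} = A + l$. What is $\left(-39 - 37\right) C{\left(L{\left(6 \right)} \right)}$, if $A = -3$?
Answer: $0$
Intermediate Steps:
$L{\left(l \right)} = -3 + l$
$\left(-39 - 37\right) C{\left(L{\left(6 \right)} \right)} = \left(-39 - 37\right) 0 = \left(-76\right) 0 = 0$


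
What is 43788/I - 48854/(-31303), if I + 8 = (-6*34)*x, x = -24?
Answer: 402373529/38252266 ≈ 10.519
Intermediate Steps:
I = 4888 (I = -8 - 6*34*(-24) = -8 - 204*(-24) = -8 + 4896 = 4888)
43788/I - 48854/(-31303) = 43788/4888 - 48854/(-31303) = 43788*(1/4888) - 48854*(-1/31303) = 10947/1222 + 48854/31303 = 402373529/38252266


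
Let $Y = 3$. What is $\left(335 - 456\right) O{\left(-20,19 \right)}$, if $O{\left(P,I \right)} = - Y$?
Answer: $363$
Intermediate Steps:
$O{\left(P,I \right)} = -3$ ($O{\left(P,I \right)} = \left(-1\right) 3 = -3$)
$\left(335 - 456\right) O{\left(-20,19 \right)} = \left(335 - 456\right) \left(-3\right) = \left(-121\right) \left(-3\right) = 363$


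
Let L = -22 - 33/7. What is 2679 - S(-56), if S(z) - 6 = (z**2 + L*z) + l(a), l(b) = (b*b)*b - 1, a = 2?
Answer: -1966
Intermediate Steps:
L = -187/7 (L = -22 - 33/7 = -187/7 ≈ -26.714)
l(b) = -1 + b**3 (l(b) = b**2*b - 1 = b**3 - 1 = -1 + b**3)
S(z) = 13 + z**2 - 187*z/7 (S(z) = 6 + ((z**2 - 187*z/7) + (-1 + 2**3)) = 6 + ((z**2 - 187*z/7) + (-1 + 8)) = 6 + ((z**2 - 187*z/7) + 7) = 6 + (7 + z**2 - 187*z/7) = 13 + z**2 - 187*z/7)
2679 - S(-56) = 2679 - (13 + (-56)**2 - 187/7*(-56)) = 2679 - (13 + 3136 + 1496) = 2679 - 1*4645 = 2679 - 4645 = -1966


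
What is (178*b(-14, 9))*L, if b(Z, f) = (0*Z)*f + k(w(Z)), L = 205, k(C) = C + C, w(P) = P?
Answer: -1021720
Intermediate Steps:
k(C) = 2*C
b(Z, f) = 2*Z (b(Z, f) = (0*Z)*f + 2*Z = 0*f + 2*Z = 0 + 2*Z = 2*Z)
(178*b(-14, 9))*L = (178*(2*(-14)))*205 = (178*(-28))*205 = -4984*205 = -1021720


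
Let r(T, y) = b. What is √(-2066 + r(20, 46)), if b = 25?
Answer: I*√2041 ≈ 45.177*I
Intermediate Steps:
r(T, y) = 25
√(-2066 + r(20, 46)) = √(-2066 + 25) = √(-2041) = I*√2041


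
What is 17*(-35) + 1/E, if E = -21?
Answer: -12496/21 ≈ -595.05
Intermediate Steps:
17*(-35) + 1/E = 17*(-35) + 1/(-21) = -595 - 1/21 = -12496/21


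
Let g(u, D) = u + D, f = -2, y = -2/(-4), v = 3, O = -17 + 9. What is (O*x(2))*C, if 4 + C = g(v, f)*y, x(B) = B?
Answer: 56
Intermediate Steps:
O = -8
y = 1/2 (y = -2*(-1/4) = 1/2 ≈ 0.50000)
g(u, D) = D + u
C = -7/2 (C = -4 + (-2 + 3)*(1/2) = -4 + 1*(1/2) = -4 + 1/2 = -7/2 ≈ -3.5000)
(O*x(2))*C = -8*2*(-7/2) = -16*(-7/2) = 56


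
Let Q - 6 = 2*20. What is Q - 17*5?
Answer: -39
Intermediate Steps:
Q = 46 (Q = 6 + 2*20 = 6 + 40 = 46)
Q - 17*5 = 46 - 17*5 = 46 - 85 = -39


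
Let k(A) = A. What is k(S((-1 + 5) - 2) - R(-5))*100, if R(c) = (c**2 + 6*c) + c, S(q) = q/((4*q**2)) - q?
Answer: 1625/2 ≈ 812.50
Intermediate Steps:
S(q) = -q + 1/(4*q) (S(q) = q*(1/(4*q**2)) - q = 1/(4*q) - q = -q + 1/(4*q))
R(c) = c**2 + 7*c
k(S((-1 + 5) - 2) - R(-5))*100 = ((-((-1 + 5) - 2) + 1/(4*((-1 + 5) - 2))) - (-5)*(7 - 5))*100 = ((-(4 - 2) + 1/(4*(4 - 2))) - (-5)*2)*100 = ((-1*2 + (1/4)/2) - 1*(-10))*100 = ((-2 + (1/4)*(1/2)) + 10)*100 = ((-2 + 1/8) + 10)*100 = (-15/8 + 10)*100 = (65/8)*100 = 1625/2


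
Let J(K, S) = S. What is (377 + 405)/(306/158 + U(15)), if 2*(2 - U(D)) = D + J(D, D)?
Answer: -1343/19 ≈ -70.684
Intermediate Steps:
U(D) = 2 - D (U(D) = 2 - (D + D)/2 = 2 - D)
(377 + 405)/(306/158 + U(15)) = (377 + 405)/(306/158 + (2 - 1*15)) = 782/(306*(1/158) + (2 - 15)) = 782/(153/79 - 13) = 782/(-874/79) = 782*(-79/874) = -1343/19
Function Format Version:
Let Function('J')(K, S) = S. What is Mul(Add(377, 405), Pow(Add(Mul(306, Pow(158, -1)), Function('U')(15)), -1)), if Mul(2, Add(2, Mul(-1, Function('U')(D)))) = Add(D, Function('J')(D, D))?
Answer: Rational(-1343, 19) ≈ -70.684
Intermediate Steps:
Function('U')(D) = Add(2, Mul(-1, D)) (Function('U')(D) = Add(2, Mul(Rational(-1, 2), Add(D, D))) = Add(2, Mul(Rational(-1, 2), Mul(2, D))) = Add(2, Mul(-1, D)))
Mul(Add(377, 405), Pow(Add(Mul(306, Pow(158, -1)), Function('U')(15)), -1)) = Mul(Add(377, 405), Pow(Add(Mul(306, Pow(158, -1)), Add(2, Mul(-1, 15))), -1)) = Mul(782, Pow(Add(Mul(306, Rational(1, 158)), Add(2, -15)), -1)) = Mul(782, Pow(Add(Rational(153, 79), -13), -1)) = Mul(782, Pow(Rational(-874, 79), -1)) = Mul(782, Rational(-79, 874)) = Rational(-1343, 19)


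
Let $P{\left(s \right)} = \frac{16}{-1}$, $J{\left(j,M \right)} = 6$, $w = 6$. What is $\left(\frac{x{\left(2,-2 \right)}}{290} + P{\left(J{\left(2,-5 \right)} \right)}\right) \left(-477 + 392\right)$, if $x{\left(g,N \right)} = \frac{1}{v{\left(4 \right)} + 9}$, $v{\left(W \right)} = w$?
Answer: $\frac{1183183}{870} \approx 1360.0$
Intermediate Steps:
$v{\left(W \right)} = 6$
$P{\left(s \right)} = -16$ ($P{\left(s \right)} = 16 \left(-1\right) = -16$)
$x{\left(g,N \right)} = \frac{1}{15}$ ($x{\left(g,N \right)} = \frac{1}{6 + 9} = \frac{1}{15}$)
$\left(\frac{x{\left(2,-2 \right)}}{290} + P{\left(J{\left(2,-5 \right)} \right)}\right) \left(-477 + 392\right) = \left(\frac{1}{15 \cdot 290} - 16\right) \left(-477 + 392\right) = \left(\frac{1}{15} \cdot \frac{1}{290} - 16\right) \left(-85\right) = \left(\frac{1}{4350} - 16\right) \left(-85\right) = \left(- \frac{69599}{4350}\right) \left(-85\right) = \frac{1183183}{870}$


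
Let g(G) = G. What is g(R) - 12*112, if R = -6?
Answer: -1350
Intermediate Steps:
g(R) - 12*112 = -6 - 12*112 = -6 - 1344 = -1350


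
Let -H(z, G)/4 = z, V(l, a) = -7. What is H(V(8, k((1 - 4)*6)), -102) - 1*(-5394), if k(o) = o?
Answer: 5422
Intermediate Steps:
H(z, G) = -4*z
H(V(8, k((1 - 4)*6)), -102) - 1*(-5394) = -4*(-7) - 1*(-5394) = 28 + 5394 = 5422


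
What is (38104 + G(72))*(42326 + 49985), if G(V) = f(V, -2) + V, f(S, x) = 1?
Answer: 3524157047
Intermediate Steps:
G(V) = 1 + V
(38104 + G(72))*(42326 + 49985) = (38104 + (1 + 72))*(42326 + 49985) = (38104 + 73)*92311 = 38177*92311 = 3524157047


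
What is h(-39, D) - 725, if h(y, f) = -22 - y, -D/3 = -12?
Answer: -708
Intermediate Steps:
D = 36 (D = -3*(-12) = 36)
h(-39, D) - 725 = (-22 - 1*(-39)) - 725 = (-22 + 39) - 725 = 17 - 725 = -708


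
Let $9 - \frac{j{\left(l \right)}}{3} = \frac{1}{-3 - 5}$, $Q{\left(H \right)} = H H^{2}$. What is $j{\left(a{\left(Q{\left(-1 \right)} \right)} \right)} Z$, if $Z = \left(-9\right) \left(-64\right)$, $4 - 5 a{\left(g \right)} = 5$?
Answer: $15768$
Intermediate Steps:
$Q{\left(H \right)} = H^{3}$
$a{\left(g \right)} = - \frac{1}{5}$ ($a{\left(g \right)} = \frac{4}{5} - 1 = - \frac{1}{5}$)
$j{\left(l \right)} = \frac{219}{8}$ ($j{\left(l \right)} = 27 - \frac{3}{-3 - 5} = 27 - \frac{3}{-8} = 27 - - \frac{3}{8} = 27 + \frac{3}{8} = \frac{219}{8}$)
$Z = 576$
$j{\left(a{\left(Q{\left(-1 \right)} \right)} \right)} Z = \frac{219}{8} \cdot 576 = 15768$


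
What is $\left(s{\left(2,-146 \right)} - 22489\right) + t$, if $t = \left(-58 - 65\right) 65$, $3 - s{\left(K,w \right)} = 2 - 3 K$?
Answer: $-30477$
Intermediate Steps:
$s{\left(K,w \right)} = 1 + 3 K$ ($s{\left(K,w \right)} = 3 - \left(2 - 3 K\right) = 3 + \left(-2 + 3 K\right) = 1 + 3 K$)
$t = -7995$ ($t = \left(-123\right) 65 = -7995$)
$\left(s{\left(2,-146 \right)} - 22489\right) + t = \left(\left(1 + 3 \cdot 2\right) - 22489\right) - 7995 = \left(\left(1 + 6\right) - 22489\right) - 7995 = \left(7 - 22489\right) - 7995 = -22482 - 7995 = -30477$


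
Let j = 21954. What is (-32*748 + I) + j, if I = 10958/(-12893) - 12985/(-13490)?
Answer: -68940573911/34785314 ≈ -1981.9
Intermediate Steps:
I = 3918437/34785314 (I = 10958*(-1/12893) - 12985*(-1/13490) = -10958/12893 + 2597/2698 = 3918437/34785314 ≈ 0.11265)
(-32*748 + I) + j = (-32*748 + 3918437/34785314) + 21954 = (-23936 + 3918437/34785314) + 21954 = -832617357467/34785314 + 21954 = -68940573911/34785314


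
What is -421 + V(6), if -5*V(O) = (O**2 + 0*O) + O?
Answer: -2147/5 ≈ -429.40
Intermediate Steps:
V(O) = -O/5 - O**2/5 (V(O) = -((O**2 + 0*O) + O)/5 = -((O**2 + 0) + O)/5 = -(O**2 + O)/5 = -(O + O**2)/5 = -O/5 - O**2/5)
-421 + V(6) = -421 - 1/5*6*(1 + 6) = -421 - 1/5*6*7 = -421 - 42/5 = -2147/5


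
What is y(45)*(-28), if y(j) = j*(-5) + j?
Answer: 5040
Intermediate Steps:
y(j) = -4*j (y(j) = -5*j + j = -4*j)
y(45)*(-28) = -4*45*(-28) = -180*(-28) = 5040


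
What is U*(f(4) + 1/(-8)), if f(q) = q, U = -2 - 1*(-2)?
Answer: 0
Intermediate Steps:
U = 0 (U = -2 + 2 = 0)
U*(f(4) + 1/(-8)) = 0*(4 + 1/(-8)) = 0*(4 - ⅛) = 0*(31/8) = 0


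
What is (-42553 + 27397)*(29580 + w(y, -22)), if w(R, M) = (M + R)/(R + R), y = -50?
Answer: -11208134808/25 ≈ -4.4833e+8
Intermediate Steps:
w(R, M) = (M + R)/(2*R) (w(R, M) = (M + R)/((2*R)) = (M + R)*(1/(2*R)) = (M + R)/(2*R))
(-42553 + 27397)*(29580 + w(y, -22)) = (-42553 + 27397)*(29580 + (½)*(-22 - 50)/(-50)) = -15156*(29580 + (½)*(-1/50)*(-72)) = -15156*(29580 + 18/25) = -15156*739518/25 = -11208134808/25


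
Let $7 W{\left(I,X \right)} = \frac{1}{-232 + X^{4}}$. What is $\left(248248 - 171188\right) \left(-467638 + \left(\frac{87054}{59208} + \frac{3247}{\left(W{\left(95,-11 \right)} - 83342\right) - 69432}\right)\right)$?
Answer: $- \frac{1369897060902375350758095}{38014604851787} \approx -3.6036 \cdot 10^{10}$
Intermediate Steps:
$W{\left(I,X \right)} = \frac{1}{7 \left(-232 + X^{4}\right)}$
$\left(248248 - 171188\right) \left(-467638 + \left(\frac{87054}{59208} + \frac{3247}{\left(W{\left(95,-11 \right)} - 83342\right) - 69432}\right)\right) = \left(248248 - 171188\right) \left(-467638 + \left(\frac{87054}{59208} + \frac{3247}{\left(\frac{1}{7 \left(-232 + \left(-11\right)^{4}\right)} - 83342\right) - 69432}\right)\right) = 77060 \left(-467638 + \left(87054 \cdot \frac{1}{59208} + \frac{3247}{\left(\frac{1}{7 \left(-232 + 14641\right)} - 83342\right) - 69432}\right)\right) = 77060 \left(-467638 + \left(\frac{14509}{9868} + \frac{3247}{\left(\frac{1}{7 \cdot 14409} - 83342\right) - 69432}\right)\right) = 77060 \left(-467638 + \left(\frac{14509}{9868} + \frac{3247}{\left(\frac{1}{7} \cdot \frac{1}{14409} - 83342\right) - 69432}\right)\right) = 77060 \left(-467638 + \left(\frac{14509}{9868} + \frac{3247}{\left(\frac{1}{100863} - 83342\right) - 69432}\right)\right) = 77060 \left(-467638 + \left(\frac{14509}{9868} + \frac{3247}{- \frac{8406124145}{100863} - 69432}\right)\right) = 77060 \left(-467638 + \left(\frac{14509}{9868} + \frac{3247}{- \frac{15409243961}{100863}}\right)\right) = 77060 \left(-467638 + \left(\frac{14509}{9868} + 3247 \left(- \frac{100863}{15409243961}\right)\right)\right) = 77060 \left(-467638 + \left(\frac{14509}{9868} - \frac{327502161}{15409243961}\right)\right) = 77060 \left(-467638 + \frac{220340929305401}{152058419407148}\right) = 77060 \left(- \frac{71108074793790571023}{152058419407148}\right) = - \frac{1369897060902375350758095}{38014604851787}$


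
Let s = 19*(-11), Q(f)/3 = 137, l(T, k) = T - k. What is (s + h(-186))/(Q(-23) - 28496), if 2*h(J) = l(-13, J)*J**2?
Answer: -598469/5617 ≈ -106.55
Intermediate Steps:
Q(f) = 411 (Q(f) = 3*137 = 411)
h(J) = J**2*(-13 - J)/2 (h(J) = ((-13 - J)*J**2)/2 = (J**2*(-13 - J))/2 = J**2*(-13 - J)/2)
s = -209
(s + h(-186))/(Q(-23) - 28496) = (-209 + (1/2)*(-186)**2*(-13 - 1*(-186)))/(411 - 28496) = (-209 + (1/2)*34596*(-13 + 186))/(-28085) = (-209 + (1/2)*34596*173)*(-1/28085) = (-209 + 2992554)*(-1/28085) = 2992345*(-1/28085) = -598469/5617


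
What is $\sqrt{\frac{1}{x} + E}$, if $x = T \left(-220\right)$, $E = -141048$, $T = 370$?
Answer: $\frac{13 i \sqrt{55300497406}}{8140} \approx 375.56 i$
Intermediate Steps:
$x = -81400$ ($x = 370 \left(-220\right) = -81400$)
$\sqrt{\frac{1}{x} + E} = \sqrt{\frac{1}{-81400} - 141048} = \sqrt{- \frac{1}{81400} - 141048} = \sqrt{- \frac{11481307201}{81400}} = \frac{13 i \sqrt{55300497406}}{8140}$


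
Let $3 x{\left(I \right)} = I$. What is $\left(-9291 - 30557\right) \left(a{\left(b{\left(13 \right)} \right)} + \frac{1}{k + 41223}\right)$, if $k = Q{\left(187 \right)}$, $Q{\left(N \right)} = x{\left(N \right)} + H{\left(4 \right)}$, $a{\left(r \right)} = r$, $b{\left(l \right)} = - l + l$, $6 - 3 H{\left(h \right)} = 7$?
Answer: $- \frac{39848}{41285} \approx -0.96519$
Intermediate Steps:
$H{\left(h \right)} = - \frac{1}{3}$ ($H{\left(h \right)} = 2 - \frac{7}{3} = - \frac{1}{3}$)
$b{\left(l \right)} = 0$
$x{\left(I \right)} = \frac{I}{3}$
$Q{\left(N \right)} = - \frac{1}{3} + \frac{N}{3}$ ($Q{\left(N \right)} = \frac{N}{3} - \frac{1}{3} = - \frac{1}{3} + \frac{N}{3}$)
$k = 62$ ($k = - \frac{1}{3} + \frac{1}{3} \cdot 187 = - \frac{1}{3} + \frac{187}{3} = 62$)
$\left(-9291 - 30557\right) \left(a{\left(b{\left(13 \right)} \right)} + \frac{1}{k + 41223}\right) = \left(-9291 - 30557\right) \left(0 + \frac{1}{62 + 41223}\right) = - 39848 \left(0 + \frac{1}{41285}\right) = \left(-39848\right) \frac{1}{41285} = - \frac{39848}{41285}$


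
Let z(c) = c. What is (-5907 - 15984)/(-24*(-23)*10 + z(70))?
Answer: -21891/5590 ≈ -3.9161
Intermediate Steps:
(-5907 - 15984)/(-24*(-23)*10 + z(70)) = (-5907 - 15984)/(-24*(-23)*10 + 70) = -21891/(552*10 + 70) = -21891/(5520 + 70) = -21891/5590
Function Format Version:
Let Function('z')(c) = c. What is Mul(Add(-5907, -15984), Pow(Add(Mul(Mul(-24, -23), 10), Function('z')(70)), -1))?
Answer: Rational(-21891, 5590) ≈ -3.9161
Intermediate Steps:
Mul(Add(-5907, -15984), Pow(Add(Mul(Mul(-24, -23), 10), Function('z')(70)), -1)) = Mul(Add(-5907, -15984), Pow(Add(Mul(Mul(-24, -23), 10), 70), -1)) = Mul(-21891, Pow(Add(Mul(552, 10), 70), -1)) = Mul(-21891, Pow(Add(5520, 70), -1)) = Mul(-21891, Pow(5590, -1)) = Mul(-21891, Rational(1, 5590)) = Rational(-21891, 5590)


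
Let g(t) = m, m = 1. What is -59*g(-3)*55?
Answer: -3245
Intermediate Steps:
g(t) = 1
-59*g(-3)*55 = -59*1*55 = -59*55 = -3245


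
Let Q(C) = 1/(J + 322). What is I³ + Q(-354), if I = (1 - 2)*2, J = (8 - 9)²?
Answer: -2583/323 ≈ -7.9969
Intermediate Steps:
J = 1 (J = (-1)² = 1)
I = -2 (I = -1*2 = -2)
Q(C) = 1/323 (Q(C) = 1/(1 + 322) = 1/323)
I³ + Q(-354) = (-2)³ + 1/323 = -8 + 1/323 = -2583/323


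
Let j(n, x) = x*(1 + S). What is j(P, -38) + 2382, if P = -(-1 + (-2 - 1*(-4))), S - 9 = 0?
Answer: 2002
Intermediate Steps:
S = 9 (S = 9 + 0 = 9)
P = -1 (P = -(-1 + (-2 + 4)) = -(-1 + 2) = -1*1 = -1)
j(n, x) = 10*x (j(n, x) = x*(1 + 9) = x*10 = 10*x)
j(P, -38) + 2382 = 10*(-38) + 2382 = -380 + 2382 = 2002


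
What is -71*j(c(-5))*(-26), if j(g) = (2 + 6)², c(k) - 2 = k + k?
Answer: 118144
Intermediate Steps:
c(k) = 2 + 2*k (c(k) = 2 + (k + k) = 2 + 2*k)
j(g) = 64 (j(g) = 8² = 64)
-71*j(c(-5))*(-26) = -71*64*(-26) = -4544*(-26) = 118144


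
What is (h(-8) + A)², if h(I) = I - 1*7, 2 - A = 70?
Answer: 6889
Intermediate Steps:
A = -68 (A = 2 - 1*70 = 2 - 70 = -68)
h(I) = -7 + I (h(I) = I - 7 = -7 + I)
(h(-8) + A)² = ((-7 - 8) - 68)² = (-15 - 68)² = (-83)² = 6889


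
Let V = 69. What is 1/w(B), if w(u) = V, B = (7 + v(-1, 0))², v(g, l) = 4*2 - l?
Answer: 1/69 ≈ 0.014493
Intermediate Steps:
v(g, l) = 8 - l
B = 225 (B = (7 + (8 - 1*0))² = (7 + (8 + 0))² = (7 + 8)² = 15² = 225)
w(u) = 69
1/w(B) = 1/69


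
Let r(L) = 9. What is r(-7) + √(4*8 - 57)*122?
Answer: 9 + 610*I ≈ 9.0 + 610.0*I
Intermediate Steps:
r(-7) + √(4*8 - 57)*122 = 9 + √(4*8 - 57)*122 = 9 + √(32 - 57)*122 = 9 + √(-25)*122 = 9 + (5*I)*122 = 9 + 610*I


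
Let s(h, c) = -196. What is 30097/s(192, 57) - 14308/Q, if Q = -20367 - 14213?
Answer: -37069639/242060 ≈ -153.14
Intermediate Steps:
Q = -34580
30097/s(192, 57) - 14308/Q = 30097/(-196) - 14308/(-34580) = 30097*(-1/196) - 14308*(-1/34580) = -30097/196 + 511/1235 = -37069639/242060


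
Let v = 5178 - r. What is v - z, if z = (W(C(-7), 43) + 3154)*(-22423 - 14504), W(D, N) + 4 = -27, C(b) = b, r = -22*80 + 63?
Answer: 115329896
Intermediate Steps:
r = -1697 (r = -1760 + 63 = -1697)
W(D, N) = -31 (W(D, N) = -4 - 27 = -31)
z = -115323021 (z = (-31 + 3154)*(-22423 - 14504) = 3123*(-36927) = -115323021)
v = 6875 (v = 5178 - 1*(-1697) = 5178 + 1697 = 6875)
v - z = 6875 - 1*(-115323021) = 6875 + 115323021 = 115329896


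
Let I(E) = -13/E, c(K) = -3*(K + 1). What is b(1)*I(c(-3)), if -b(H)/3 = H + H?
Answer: 13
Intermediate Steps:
c(K) = -3 - 3*K (c(K) = -3*(1 + K) = -3 - 3*K)
b(H) = -6*H (b(H) = -3*(H + H) = -6*H)
b(1)*I(c(-3)) = (-6*1)*(-13/(-3 - 3*(-3))) = -(-78)/(-3 + 9) = -(-78)/6 = -6*(-13/6) = 13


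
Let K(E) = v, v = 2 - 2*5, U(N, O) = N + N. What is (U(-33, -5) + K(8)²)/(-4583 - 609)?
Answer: 1/2596 ≈ 0.00038521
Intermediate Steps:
U(N, O) = 2*N
v = -8 (v = 2 - 10 = -8)
K(E) = -8
(U(-33, -5) + K(8)²)/(-4583 - 609) = (2*(-33) + (-8)²)/(-4583 - 609) = (-66 + 64)/(-5192) = -2*(-1/5192) = 1/2596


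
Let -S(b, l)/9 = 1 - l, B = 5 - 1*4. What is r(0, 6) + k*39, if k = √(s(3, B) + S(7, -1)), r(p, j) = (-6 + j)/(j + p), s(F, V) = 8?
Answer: 39*I*√10 ≈ 123.33*I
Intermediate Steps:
B = 1 (B = 5 - 4 = 1)
S(b, l) = -9 + 9*l (S(b, l) = -9*(1 - l) = -9 + 9*l)
r(p, j) = (-6 + j)/(j + p)
k = I*√10 (k = √(8 + (-9 + 9*(-1))) = √(8 + (-9 - 9)) = √(8 - 18) = √(-10) = I*√10 ≈ 3.1623*I)
r(0, 6) + k*39 = (-6 + 6)/(6 + 0) + (I*√10)*39 = 0/6 + 39*I*√10 = (⅙)*0 + 39*I*√10 = 0 + 39*I*√10 = 39*I*√10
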